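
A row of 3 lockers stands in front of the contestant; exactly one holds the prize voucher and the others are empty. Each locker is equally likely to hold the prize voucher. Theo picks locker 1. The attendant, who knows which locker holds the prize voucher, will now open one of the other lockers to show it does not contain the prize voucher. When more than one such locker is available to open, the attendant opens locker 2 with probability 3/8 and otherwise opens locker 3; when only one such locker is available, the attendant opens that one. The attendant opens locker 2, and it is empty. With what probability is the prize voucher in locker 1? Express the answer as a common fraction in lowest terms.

Consider each possible location of the prize voucher in turn.
If it is in locker 1 (prior 1/3): locker 2 is available, opened with probability 3/8; weight (1/3)·(3/8) = 1/8.
If it is in locker 2 (prior 1/3): the attendant opened locker 2, so this case is ruled out; weight (1/3)·0 = 0.
If it is in locker 3 (prior 1/3): only locker 2 is available, probability 1; weight (1/3)·1 = 1/3.
The weights sum to 11/24.
So P(the prize voucher in locker 1 | the attendant opened locker 2) = (1/8) / (11/24) = 3/11.

3/11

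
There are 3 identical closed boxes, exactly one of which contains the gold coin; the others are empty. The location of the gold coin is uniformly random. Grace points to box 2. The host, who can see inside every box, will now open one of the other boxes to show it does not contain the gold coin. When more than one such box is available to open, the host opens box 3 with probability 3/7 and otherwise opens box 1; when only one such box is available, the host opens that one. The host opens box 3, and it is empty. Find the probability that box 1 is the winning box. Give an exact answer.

Apply Bayes' rule, conditioning on where the gold coin actually is.
If it is in box 1 (prior 1/3): only box 3 is available, probability 1; weight (1/3)·1 = 1/3.
If it is in box 2 (prior 1/3): box 3 is available, opened with probability 3/7; weight (1/3)·(3/7) = 1/7.
If it is in box 3 (prior 1/3): the host opened box 3, so this case is ruled out; weight (1/3)·0 = 0.
The weights sum to 10/21.
So P(the gold coin in box 1 | the host opened box 3) = (1/3) / (10/21) = 7/10.

7/10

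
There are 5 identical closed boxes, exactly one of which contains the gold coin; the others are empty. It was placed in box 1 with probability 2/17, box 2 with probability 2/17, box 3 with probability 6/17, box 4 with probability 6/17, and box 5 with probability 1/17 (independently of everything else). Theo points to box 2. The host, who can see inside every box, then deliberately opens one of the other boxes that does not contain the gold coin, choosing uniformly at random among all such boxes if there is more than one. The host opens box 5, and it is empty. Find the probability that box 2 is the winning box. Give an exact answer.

Condition on the true location of the gold coin.
If it is in box 1 (prior 2/17): the host has 3 equally likely choices, so probability 1/3; weight (2/17)·(1/3) = 2/51.
If it is in box 2 (prior 2/17): the host has 4 equally likely choices, so probability 1/4; weight (2/17)·(1/4) = 1/34.
If it is in either of boxes 3 and 4 (prior 6/17 each): the host has 3 equally likely choices, so probability 1/3; weight (6/17)·(1/3) = 2/17 each.
If it is in box 5 (prior 1/17): the host opened box 5, so this case is ruled out; weight (1/17)·0 = 0.
The weights sum to 31/102.
So P(the gold coin in box 2 | the host opened box 5) = (1/34) / (31/102) = 3/31.

3/31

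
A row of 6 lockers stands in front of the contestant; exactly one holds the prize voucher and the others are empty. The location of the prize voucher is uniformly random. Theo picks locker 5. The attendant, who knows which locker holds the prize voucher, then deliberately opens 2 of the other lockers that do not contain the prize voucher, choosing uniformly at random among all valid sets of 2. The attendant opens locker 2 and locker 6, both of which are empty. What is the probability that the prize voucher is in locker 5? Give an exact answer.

1/6

Condition on the true location of the prize voucher.
If it is in any of lockers 1, 3, and 4 (prior 1/6 each): the attendant has 6 equally likely choices, so probability 1/6; weight (1/6)·(1/6) = 1/36 each.
If it is in either of lockers 2 and 6 (prior 1/6 each): that locker was opened and seen not to hold the prize — ruled out; weight (1/6)·0 = 0 each.
If it is in locker 5 (prior 1/6): the attendant has 10 equally likely choices, so probability 1/10; weight (1/6)·(1/10) = 1/60.
The weights sum to 1/10.
So P(the prize voucher in locker 5 | the attendant opened locker 2 and locker 6) = (1/60) / (1/10) = 1/6.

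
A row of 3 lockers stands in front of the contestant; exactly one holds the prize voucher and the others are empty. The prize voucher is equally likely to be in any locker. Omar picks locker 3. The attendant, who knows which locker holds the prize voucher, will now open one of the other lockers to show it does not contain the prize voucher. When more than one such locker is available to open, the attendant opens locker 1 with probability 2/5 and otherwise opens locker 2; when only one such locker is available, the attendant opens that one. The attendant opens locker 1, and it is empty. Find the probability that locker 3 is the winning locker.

2/7

Apply Bayes' rule, conditioning on where the prize voucher actually is.
If it is in locker 1 (prior 1/3): the attendant opened locker 1, so this case is ruled out; weight (1/3)·0 = 0.
If it is in locker 2 (prior 1/3): only locker 1 is available, probability 1; weight (1/3)·1 = 1/3.
If it is in locker 3 (prior 1/3): locker 1 is available, opened with probability 2/5; weight (1/3)·(2/5) = 2/15.
The weights sum to 7/15.
So P(the prize voucher in locker 3 | the attendant opened locker 1) = (2/15) / (7/15) = 2/7.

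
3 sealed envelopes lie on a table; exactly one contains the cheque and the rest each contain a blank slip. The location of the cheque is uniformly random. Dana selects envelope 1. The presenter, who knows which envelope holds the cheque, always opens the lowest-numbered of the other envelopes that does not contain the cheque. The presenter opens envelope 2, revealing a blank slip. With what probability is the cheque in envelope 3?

1/2

Apply Bayes' rule, conditioning on where the cheque actually is.
If it is in either of envelopes 1 and 3 (prior 1/3 each): envelope 2 is the lowest-numbered option available, probability 1; weight (1/3)·1 = 1/3 each.
If it is in envelope 2 (prior 1/3): the presenter opened envelope 2, so this case is ruled out; weight (1/3)·0 = 0.
The weights sum to 2/3.
So P(the cheque in envelope 3 | the presenter opened envelope 2) = (1/3) / (2/3) = 1/2.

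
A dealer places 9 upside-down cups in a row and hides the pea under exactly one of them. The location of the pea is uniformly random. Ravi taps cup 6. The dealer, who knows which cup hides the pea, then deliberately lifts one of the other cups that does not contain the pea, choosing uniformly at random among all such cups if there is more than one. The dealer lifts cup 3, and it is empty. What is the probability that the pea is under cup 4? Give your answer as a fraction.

Condition on the true location of the pea.
If it is under any of cups 1, 2, 4, 5, 7, 8, and 9 (prior 1/9 each): the dealer has 7 equally likely choices, so probability 1/7; weight (1/9)·(1/7) = 1/63 each.
If it is under cup 3 (prior 1/9): the dealer opened cup 3, so this case is ruled out; weight (1/9)·0 = 0.
If it is under cup 6 (prior 1/9): the dealer has 8 equally likely choices, so probability 1/8; weight (1/9)·(1/8) = 1/72.
The weights sum to 1/8.
So P(the pea under cup 4 | the dealer opened cup 3) = (1/63) / (1/8) = 8/63.

8/63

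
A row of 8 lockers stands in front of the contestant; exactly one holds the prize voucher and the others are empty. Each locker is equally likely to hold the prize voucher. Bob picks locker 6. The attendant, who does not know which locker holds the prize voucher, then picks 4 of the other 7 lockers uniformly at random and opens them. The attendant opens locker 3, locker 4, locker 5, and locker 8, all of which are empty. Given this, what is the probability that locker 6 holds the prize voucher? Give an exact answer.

1/4

Apply Bayes' rule, conditioning on where the prize voucher actually is.
If it is in any of lockers 1, 2, 6, and 7 (prior 1/8 each): the attendant picks exactly this set with probability 1/35 regardless, and none is the prize; weight (1/8)·(1/35) = 1/280 each.
If it is in any of lockers 3, 4, 5, and 8 (prior 1/8 each): that locker was opened and seen not to hold the prize — ruled out; weight (1/8)·0 = 0 each.
The weights sum to 1/70.
So P(the prize voucher in locker 6 | the attendant opened locker 3, locker 4, locker 5, and locker 8) = (1/280) / (1/70) = 1/4.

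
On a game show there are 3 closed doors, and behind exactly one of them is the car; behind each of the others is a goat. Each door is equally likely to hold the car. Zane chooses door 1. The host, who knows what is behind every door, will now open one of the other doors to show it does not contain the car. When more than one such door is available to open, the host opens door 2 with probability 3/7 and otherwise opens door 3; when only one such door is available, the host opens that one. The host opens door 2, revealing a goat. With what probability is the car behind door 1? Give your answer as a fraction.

3/10

Consider each possible location of the car in turn.
If it is behind door 1 (prior 1/3): door 2 is available, opened with probability 3/7; weight (1/3)·(3/7) = 1/7.
If it is behind door 2 (prior 1/3): the host opened door 2, so this case is ruled out; weight (1/3)·0 = 0.
If it is behind door 3 (prior 1/3): only door 2 is available, probability 1; weight (1/3)·1 = 1/3.
The weights sum to 10/21.
So P(the car behind door 1 | the host opened door 2) = (1/7) / (10/21) = 3/10.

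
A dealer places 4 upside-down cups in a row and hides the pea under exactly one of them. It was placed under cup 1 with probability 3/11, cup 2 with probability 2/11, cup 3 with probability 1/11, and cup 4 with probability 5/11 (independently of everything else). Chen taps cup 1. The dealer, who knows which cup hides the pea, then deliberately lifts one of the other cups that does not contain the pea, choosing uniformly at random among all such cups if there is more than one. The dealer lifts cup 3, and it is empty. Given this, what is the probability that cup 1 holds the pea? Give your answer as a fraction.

Consider each possible location of the pea in turn.
If it is under cup 1 (prior 3/11): the dealer has 3 equally likely choices, so probability 1/3; weight (3/11)·(1/3) = 1/11.
If it is under cup 2 (prior 2/11): the dealer has 2 equally likely choices, so probability 1/2; weight (2/11)·(1/2) = 1/11.
If it is under cup 3 (prior 1/11): the dealer opened cup 3, so this case is ruled out; weight (1/11)·0 = 0.
If it is under cup 4 (prior 5/11): the dealer has 2 equally likely choices, so probability 1/2; weight (5/11)·(1/2) = 5/22.
The weights sum to 9/22.
So P(the pea under cup 1 | the dealer opened cup 3) = (1/11) / (9/22) = 2/9.

2/9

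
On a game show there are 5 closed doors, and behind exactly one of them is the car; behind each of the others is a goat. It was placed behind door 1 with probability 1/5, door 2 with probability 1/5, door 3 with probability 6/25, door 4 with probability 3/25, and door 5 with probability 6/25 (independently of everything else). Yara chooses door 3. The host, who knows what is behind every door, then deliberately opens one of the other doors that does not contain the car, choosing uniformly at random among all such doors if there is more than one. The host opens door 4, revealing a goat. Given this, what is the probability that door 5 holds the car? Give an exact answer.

12/41

Condition on the true location of the car.
If it is behind either of doors 1 and 2 (prior 1/5 each): the host has 3 equally likely choices, so probability 1/3; weight (1/5)·(1/3) = 1/15 each.
If it is behind door 3 (prior 6/25): the host has 4 equally likely choices, so probability 1/4; weight (6/25)·(1/4) = 3/50.
If it is behind door 4 (prior 3/25): the host opened door 4, so this case is ruled out; weight (3/25)·0 = 0.
If it is behind door 5 (prior 6/25): the host has 3 equally likely choices, so probability 1/3; weight (6/25)·(1/3) = 2/25.
The weights sum to 41/150.
So P(the car behind door 5 | the host opened door 4) = (2/25) / (41/150) = 12/41.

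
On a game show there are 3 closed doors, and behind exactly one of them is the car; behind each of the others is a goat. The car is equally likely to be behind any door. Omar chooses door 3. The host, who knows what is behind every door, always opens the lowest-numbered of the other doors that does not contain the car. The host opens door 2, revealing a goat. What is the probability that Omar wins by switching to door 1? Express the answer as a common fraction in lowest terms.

Apply Bayes' rule, conditioning on where the car actually is.
If it is behind door 1 (prior 1/3): door 2 is the lowest-numbered option available, probability 1; weight (1/3)·1 = 1/3.
If it is behind door 2 (prior 1/3): the host opened door 2, so this case is ruled out; weight (1/3)·0 = 0.
If it is behind door 3 (prior 1/3): the host would have opened door 1 instead, probability 0; weight (1/3)·0 = 0.
The weights sum to 1/3.
So P(the car behind door 1 | the host opened door 2) = (1/3) / (1/3) = 1.

1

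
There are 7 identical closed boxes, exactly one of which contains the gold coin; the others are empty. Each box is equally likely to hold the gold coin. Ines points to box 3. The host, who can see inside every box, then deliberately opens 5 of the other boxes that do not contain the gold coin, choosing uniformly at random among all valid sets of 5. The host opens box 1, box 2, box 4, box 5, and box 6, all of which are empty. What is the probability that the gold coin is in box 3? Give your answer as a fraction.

1/7

Condition on the true location of the gold coin.
If it is in any of boxes 1, 2, 4, 5, and 6 (prior 1/7 each): that box was opened and seen not to hold the prize — ruled out; weight (1/7)·0 = 0 each.
If it is in box 3 (prior 1/7): the host has 6 equally likely choices, so probability 1/6; weight (1/7)·(1/6) = 1/42.
If it is in box 7 (prior 1/7): the host has no choice, probability 1; weight (1/7)·1 = 1/7.
The weights sum to 1/6.
So P(the gold coin in box 3 | the host opened box 1, box 2, box 4, box 5, and box 6) = (1/42) / (1/6) = 1/7.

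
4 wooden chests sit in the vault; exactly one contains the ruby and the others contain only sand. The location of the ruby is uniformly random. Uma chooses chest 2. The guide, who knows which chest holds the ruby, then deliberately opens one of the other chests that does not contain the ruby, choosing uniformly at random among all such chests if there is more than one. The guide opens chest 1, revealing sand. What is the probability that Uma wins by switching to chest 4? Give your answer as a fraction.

Condition on the true location of the ruby.
If it is in chest 1 (prior 1/4): the guide opened chest 1, so this case is ruled out; weight (1/4)·0 = 0.
If it is in chest 2 (prior 1/4): the guide has 3 equally likely choices, so probability 1/3; weight (1/4)·(1/3) = 1/12.
If it is in either of chests 3 and 4 (prior 1/4 each): the guide has 2 equally likely choices, so probability 1/2; weight (1/4)·(1/2) = 1/8 each.
The weights sum to 1/3.
So P(the ruby in chest 4 | the guide opened chest 1) = (1/8) / (1/3) = 3/8.

3/8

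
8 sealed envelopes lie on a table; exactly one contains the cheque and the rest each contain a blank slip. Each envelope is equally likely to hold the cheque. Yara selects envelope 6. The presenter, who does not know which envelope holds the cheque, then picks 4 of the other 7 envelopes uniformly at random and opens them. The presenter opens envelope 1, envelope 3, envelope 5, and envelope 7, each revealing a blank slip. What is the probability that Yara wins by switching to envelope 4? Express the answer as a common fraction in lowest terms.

1/4

Because the presenter chose which envelopes to open without knowing where the cheque is, the choice is independent of the prize location. Learning that none of the 4 opened envelopes holds the cheque simply rules out those 4 locations and leaves the remaining 4 envelopes still equally likely by symmetry.
So P(the cheque in envelope 4) = 1/4.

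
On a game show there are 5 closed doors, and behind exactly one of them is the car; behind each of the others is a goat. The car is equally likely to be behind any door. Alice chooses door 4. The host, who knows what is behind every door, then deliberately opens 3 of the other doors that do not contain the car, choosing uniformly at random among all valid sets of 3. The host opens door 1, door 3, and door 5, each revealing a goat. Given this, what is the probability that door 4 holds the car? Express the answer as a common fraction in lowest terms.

Apply Bayes' rule, conditioning on where the car actually is.
If it is behind any of doors 1, 3, and 5 (prior 1/5 each): that door was opened and seen not to hold the prize — ruled out; weight (1/5)·0 = 0 each.
If it is behind door 2 (prior 1/5): the host has no choice, probability 1; weight (1/5)·1 = 1/5.
If it is behind door 4 (prior 1/5): the host has 4 equally likely choices, so probability 1/4; weight (1/5)·(1/4) = 1/20.
The weights sum to 1/4.
So P(the car behind door 4 | the host opened door 1, door 3, and door 5) = (1/20) / (1/4) = 1/5.

1/5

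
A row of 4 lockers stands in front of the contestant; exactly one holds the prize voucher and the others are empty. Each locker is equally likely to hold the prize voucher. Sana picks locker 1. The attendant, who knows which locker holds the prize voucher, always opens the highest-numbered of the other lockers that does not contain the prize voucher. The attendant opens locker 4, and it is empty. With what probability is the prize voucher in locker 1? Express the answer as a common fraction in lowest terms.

Apply Bayes' rule, conditioning on where the prize voucher actually is.
If it is in any of lockers 1, 2, and 3 (prior 1/4 each): locker 4 is the highest-numbered option available, probability 1; weight (1/4)·1 = 1/4 each.
If it is in locker 4 (prior 1/4): the attendant opened locker 4, so this case is ruled out; weight (1/4)·0 = 0.
The weights sum to 3/4.
So P(the prize voucher in locker 1 | the attendant opened locker 4) = (1/4) / (3/4) = 1/3.

1/3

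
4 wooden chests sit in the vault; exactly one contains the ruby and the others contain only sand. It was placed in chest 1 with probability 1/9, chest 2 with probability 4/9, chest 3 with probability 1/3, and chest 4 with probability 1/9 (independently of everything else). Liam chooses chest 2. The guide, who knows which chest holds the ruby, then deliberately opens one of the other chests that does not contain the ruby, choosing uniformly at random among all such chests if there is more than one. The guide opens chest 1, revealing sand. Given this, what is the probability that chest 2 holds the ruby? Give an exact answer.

Consider each possible location of the ruby in turn.
If it is in chest 1 (prior 1/9): the guide opened chest 1, so this case is ruled out; weight (1/9)·0 = 0.
If it is in chest 2 (prior 4/9): the guide has 3 equally likely choices, so probability 1/3; weight (4/9)·(1/3) = 4/27.
If it is in chest 3 (prior 1/3): the guide has 2 equally likely choices, so probability 1/2; weight (1/3)·(1/2) = 1/6.
If it is in chest 4 (prior 1/9): the guide has 2 equally likely choices, so probability 1/2; weight (1/9)·(1/2) = 1/18.
The weights sum to 10/27.
So P(the ruby in chest 2 | the guide opened chest 1) = (4/27) / (10/27) = 2/5.

2/5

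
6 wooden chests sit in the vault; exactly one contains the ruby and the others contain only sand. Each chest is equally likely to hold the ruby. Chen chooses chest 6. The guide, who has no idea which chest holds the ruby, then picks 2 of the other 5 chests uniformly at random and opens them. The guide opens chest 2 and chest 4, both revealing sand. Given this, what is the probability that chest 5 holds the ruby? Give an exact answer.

1/4

Apply Bayes' rule, conditioning on where the ruby actually is.
If it is in any of chests 1, 3, 5, and 6 (prior 1/6 each): the guide picks exactly this set with probability 1/10 regardless, and none is the prize; weight (1/6)·(1/10) = 1/60 each.
If it is in either of chests 2 and 4 (prior 1/6 each): that chest was opened and seen not to hold the prize — ruled out; weight (1/6)·0 = 0 each.
The weights sum to 1/15.
So P(the ruby in chest 5 | the guide opened chest 2 and chest 4) = (1/60) / (1/15) = 1/4.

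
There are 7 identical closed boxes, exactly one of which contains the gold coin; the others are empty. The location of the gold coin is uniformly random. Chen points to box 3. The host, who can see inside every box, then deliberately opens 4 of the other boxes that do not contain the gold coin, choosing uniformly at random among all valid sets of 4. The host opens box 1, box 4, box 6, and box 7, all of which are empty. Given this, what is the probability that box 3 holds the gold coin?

Condition on the true location of the gold coin.
If it is in any of boxes 1, 4, 6, and 7 (prior 1/7 each): that box was opened and seen not to hold the prize — ruled out; weight (1/7)·0 = 0 each.
If it is in either of boxes 2 and 5 (prior 1/7 each): the host has 5 equally likely choices, so probability 1/5; weight (1/7)·(1/5) = 1/35 each.
If it is in box 3 (prior 1/7): the host has 15 equally likely choices, so probability 1/15; weight (1/7)·(1/15) = 1/105.
The weights sum to 1/15.
So P(the gold coin in box 3 | the host opened box 1, box 4, box 6, and box 7) = (1/105) / (1/15) = 1/7.

1/7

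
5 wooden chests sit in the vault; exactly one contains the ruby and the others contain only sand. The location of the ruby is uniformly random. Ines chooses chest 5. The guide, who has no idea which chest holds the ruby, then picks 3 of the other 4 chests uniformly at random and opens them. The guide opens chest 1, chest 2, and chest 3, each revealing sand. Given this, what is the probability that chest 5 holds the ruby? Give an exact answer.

1/2

Consider each possible location of the ruby in turn.
If it is in any of chests 1, 2, and 3 (prior 1/5 each): that chest was opened and seen not to hold the prize — ruled out; weight (1/5)·0 = 0 each.
If it is in either of chests 4 and 5 (prior 1/5 each): the guide picks exactly this set with probability 1/4 regardless, and none is the prize; weight (1/5)·(1/4) = 1/20 each.
The weights sum to 1/10.
So P(the ruby in chest 5 | the guide opened chest 1, chest 2, and chest 3) = (1/20) / (1/10) = 1/2.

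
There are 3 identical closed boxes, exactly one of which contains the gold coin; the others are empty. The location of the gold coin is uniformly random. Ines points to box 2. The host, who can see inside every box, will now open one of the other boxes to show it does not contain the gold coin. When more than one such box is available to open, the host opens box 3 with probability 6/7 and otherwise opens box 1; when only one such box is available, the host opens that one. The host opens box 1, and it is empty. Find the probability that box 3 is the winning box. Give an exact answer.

7/8

Apply Bayes' rule, conditioning on where the gold coin actually is.
If it is in box 1 (prior 1/3): the host opened box 1, so this case is ruled out; weight (1/3)·0 = 0.
If it is in box 2 (prior 1/3): box 3 is available but not opened, probability 1/7; weight (1/3)·(1/7) = 1/21.
If it is in box 3 (prior 1/3): only box 1 is available, probability 1; weight (1/3)·1 = 1/3.
The weights sum to 8/21.
So P(the gold coin in box 3 | the host opened box 1) = (1/3) / (8/21) = 7/8.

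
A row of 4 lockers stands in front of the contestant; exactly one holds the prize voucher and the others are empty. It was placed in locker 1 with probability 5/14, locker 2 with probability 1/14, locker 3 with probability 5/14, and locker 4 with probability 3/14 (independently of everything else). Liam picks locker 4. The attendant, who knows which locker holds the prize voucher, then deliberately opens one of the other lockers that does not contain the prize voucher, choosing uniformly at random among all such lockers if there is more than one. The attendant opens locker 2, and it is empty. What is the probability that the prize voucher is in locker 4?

Condition on the true location of the prize voucher.
If it is in either of lockers 1 and 3 (prior 5/14 each): the attendant has 2 equally likely choices, so probability 1/2; weight (5/14)·(1/2) = 5/28 each.
If it is in locker 2 (prior 1/14): the attendant opened locker 2, so this case is ruled out; weight (1/14)·0 = 0.
If it is in locker 4 (prior 3/14): the attendant has 3 equally likely choices, so probability 1/3; weight (3/14)·(1/3) = 1/14.
The weights sum to 3/7.
So P(the prize voucher in locker 4 | the attendant opened locker 2) = (1/14) / (3/7) = 1/6.

1/6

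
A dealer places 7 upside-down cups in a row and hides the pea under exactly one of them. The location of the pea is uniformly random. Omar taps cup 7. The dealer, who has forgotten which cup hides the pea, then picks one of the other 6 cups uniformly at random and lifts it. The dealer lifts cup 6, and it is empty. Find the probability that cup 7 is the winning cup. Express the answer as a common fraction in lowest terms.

Consider each possible location of the pea in turn.
If it is under any of cups 1, 2, 3, 4, 5, and 7 (prior 1/7 each): the dealer picks cup 6 with probability 1/6 regardless, and it is not the prize; weight (1/7)·(1/6) = 1/42 each.
If it is under cup 6 (prior 1/7): the dealer opened cup 6, so this case is ruled out; weight (1/7)·0 = 0.
The weights sum to 1/7.
So P(the pea under cup 7 | the dealer opened cup 6) = (1/42) / (1/7) = 1/6.

1/6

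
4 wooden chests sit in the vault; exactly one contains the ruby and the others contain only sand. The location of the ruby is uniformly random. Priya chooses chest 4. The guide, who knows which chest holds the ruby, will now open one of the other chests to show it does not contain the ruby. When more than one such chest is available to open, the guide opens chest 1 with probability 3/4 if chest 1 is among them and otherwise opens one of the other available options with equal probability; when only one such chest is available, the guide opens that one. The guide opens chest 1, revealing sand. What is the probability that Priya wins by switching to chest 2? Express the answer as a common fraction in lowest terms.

Consider each possible location of the ruby in turn.
If it is in chest 1 (prior 1/4): the guide opened chest 1, so this case is ruled out; weight (1/4)·0 = 0.
If it is in any of chests 2, 3, and 4 (prior 1/4 each): chest 1 is available, opened with probability 3/4; weight (1/4)·(3/4) = 3/16 each.
The weights sum to 9/16.
So P(the ruby in chest 2 | the guide opened chest 1) = (3/16) / (9/16) = 1/3.

1/3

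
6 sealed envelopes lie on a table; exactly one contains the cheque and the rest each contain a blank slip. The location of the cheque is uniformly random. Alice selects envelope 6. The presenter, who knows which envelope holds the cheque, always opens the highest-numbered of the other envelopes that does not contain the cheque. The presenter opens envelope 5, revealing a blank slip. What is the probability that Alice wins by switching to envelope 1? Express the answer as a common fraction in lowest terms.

Consider each possible location of the cheque in turn.
If it is in any of envelopes 1, 2, 3, 4, and 6 (prior 1/6 each): envelope 5 is the highest-numbered option available, probability 1; weight (1/6)·1 = 1/6 each.
If it is in envelope 5 (prior 1/6): the presenter opened envelope 5, so this case is ruled out; weight (1/6)·0 = 0.
The weights sum to 5/6.
So P(the cheque in envelope 1 | the presenter opened envelope 5) = (1/6) / (5/6) = 1/5.

1/5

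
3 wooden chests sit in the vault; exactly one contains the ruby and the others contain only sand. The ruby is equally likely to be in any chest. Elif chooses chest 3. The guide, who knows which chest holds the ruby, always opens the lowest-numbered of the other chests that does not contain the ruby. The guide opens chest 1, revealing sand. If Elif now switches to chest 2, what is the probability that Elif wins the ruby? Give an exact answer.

Condition on the true location of the ruby.
If it is in chest 1 (prior 1/3): the guide opened chest 1, so this case is ruled out; weight (1/3)·0 = 0.
If it is in either of chests 2 and 3 (prior 1/3 each): chest 1 is the lowest-numbered option available, probability 1; weight (1/3)·1 = 1/3 each.
The weights sum to 2/3.
So P(the ruby in chest 2 | the guide opened chest 1) = (1/3) / (2/3) = 1/2.

1/2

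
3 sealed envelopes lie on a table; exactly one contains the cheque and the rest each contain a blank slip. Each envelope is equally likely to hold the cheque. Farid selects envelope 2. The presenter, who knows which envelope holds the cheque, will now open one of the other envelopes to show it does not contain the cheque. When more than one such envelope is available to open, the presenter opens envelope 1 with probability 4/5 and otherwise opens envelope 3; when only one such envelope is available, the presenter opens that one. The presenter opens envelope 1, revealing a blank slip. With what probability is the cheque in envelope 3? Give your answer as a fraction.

Consider each possible location of the cheque in turn.
If it is in envelope 1 (prior 1/3): the presenter opened envelope 1, so this case is ruled out; weight (1/3)·0 = 0.
If it is in envelope 2 (prior 1/3): envelope 1 is available, opened with probability 4/5; weight (1/3)·(4/5) = 4/15.
If it is in envelope 3 (prior 1/3): only envelope 1 is available, probability 1; weight (1/3)·1 = 1/3.
The weights sum to 3/5.
So P(the cheque in envelope 3 | the presenter opened envelope 1) = (1/3) / (3/5) = 5/9.

5/9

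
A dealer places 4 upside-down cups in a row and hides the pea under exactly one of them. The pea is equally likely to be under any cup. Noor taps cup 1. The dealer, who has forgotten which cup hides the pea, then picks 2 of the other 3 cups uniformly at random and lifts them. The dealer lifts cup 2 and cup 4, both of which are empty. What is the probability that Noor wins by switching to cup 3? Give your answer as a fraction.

1/2

Consider each possible location of the pea in turn.
If it is under either of cups 1 and 3 (prior 1/4 each): the dealer picks exactly this set with probability 1/3 regardless, and none is the prize; weight (1/4)·(1/3) = 1/12 each.
If it is under either of cups 2 and 4 (prior 1/4 each): that cup was opened and seen not to hold the prize — ruled out; weight (1/4)·0 = 0 each.
The weights sum to 1/6.
So P(the pea under cup 3 | the dealer opened cup 2 and cup 4) = (1/12) / (1/6) = 1/2.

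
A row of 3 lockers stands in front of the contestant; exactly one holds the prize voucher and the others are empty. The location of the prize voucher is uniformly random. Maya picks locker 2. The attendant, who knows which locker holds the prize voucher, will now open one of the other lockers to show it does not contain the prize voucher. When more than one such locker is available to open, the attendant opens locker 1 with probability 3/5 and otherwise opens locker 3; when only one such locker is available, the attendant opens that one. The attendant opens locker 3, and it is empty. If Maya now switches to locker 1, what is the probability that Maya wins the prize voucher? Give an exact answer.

Apply Bayes' rule, conditioning on where the prize voucher actually is.
If it is in locker 1 (prior 1/3): only locker 3 is available, probability 1; weight (1/3)·1 = 1/3.
If it is in locker 2 (prior 1/3): locker 1 is available but not opened, probability 2/5; weight (1/3)·(2/5) = 2/15.
If it is in locker 3 (prior 1/3): the attendant opened locker 3, so this case is ruled out; weight (1/3)·0 = 0.
The weights sum to 7/15.
So P(the prize voucher in locker 1 | the attendant opened locker 3) = (1/3) / (7/15) = 5/7.

5/7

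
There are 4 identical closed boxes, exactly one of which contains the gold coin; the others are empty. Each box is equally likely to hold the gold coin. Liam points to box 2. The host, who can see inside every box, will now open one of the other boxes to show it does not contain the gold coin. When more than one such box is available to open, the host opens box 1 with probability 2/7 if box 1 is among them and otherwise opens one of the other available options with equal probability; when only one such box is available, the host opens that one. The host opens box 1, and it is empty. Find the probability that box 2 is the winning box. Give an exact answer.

Condition on the true location of the gold coin.
If it is in box 1 (prior 1/4): the host opened box 1, so this case is ruled out; weight (1/4)·0 = 0.
If it is in any of boxes 2, 3, and 4 (prior 1/4 each): box 1 is available, opened with probability 2/7; weight (1/4)·(2/7) = 1/14 each.
The weights sum to 3/14.
So P(the gold coin in box 2 | the host opened box 1) = (1/14) / (3/14) = 1/3.

1/3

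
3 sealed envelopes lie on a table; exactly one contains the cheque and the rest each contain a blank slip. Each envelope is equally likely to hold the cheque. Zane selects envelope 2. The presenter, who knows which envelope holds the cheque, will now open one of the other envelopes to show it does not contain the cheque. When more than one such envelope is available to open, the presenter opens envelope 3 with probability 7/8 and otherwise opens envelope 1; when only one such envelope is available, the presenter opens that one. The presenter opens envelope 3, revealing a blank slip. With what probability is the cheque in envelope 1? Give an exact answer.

8/15

Condition on the true location of the cheque.
If it is in envelope 1 (prior 1/3): only envelope 3 is available, probability 1; weight (1/3)·1 = 1/3.
If it is in envelope 2 (prior 1/3): envelope 3 is available, opened with probability 7/8; weight (1/3)·(7/8) = 7/24.
If it is in envelope 3 (prior 1/3): the presenter opened envelope 3, so this case is ruled out; weight (1/3)·0 = 0.
The weights sum to 5/8.
So P(the cheque in envelope 1 | the presenter opened envelope 3) = (1/3) / (5/8) = 8/15.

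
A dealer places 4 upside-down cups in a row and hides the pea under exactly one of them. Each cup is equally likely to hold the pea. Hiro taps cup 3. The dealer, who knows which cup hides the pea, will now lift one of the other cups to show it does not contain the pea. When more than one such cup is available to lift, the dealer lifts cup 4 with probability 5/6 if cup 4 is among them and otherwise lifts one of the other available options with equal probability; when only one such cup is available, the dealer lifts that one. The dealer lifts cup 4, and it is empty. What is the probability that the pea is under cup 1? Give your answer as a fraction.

Condition on the true location of the pea.
If it is under any of cups 1, 2, and 3 (prior 1/4 each): cup 4 is available, opened with probability 5/6; weight (1/4)·(5/6) = 5/24 each.
If it is under cup 4 (prior 1/4): the dealer opened cup 4, so this case is ruled out; weight (1/4)·0 = 0.
The weights sum to 5/8.
So P(the pea under cup 1 | the dealer opened cup 4) = (5/24) / (5/8) = 1/3.

1/3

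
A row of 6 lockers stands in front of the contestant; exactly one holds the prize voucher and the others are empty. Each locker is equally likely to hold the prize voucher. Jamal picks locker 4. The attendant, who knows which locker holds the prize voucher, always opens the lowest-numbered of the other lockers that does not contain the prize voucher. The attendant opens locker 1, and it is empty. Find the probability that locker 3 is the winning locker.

1/5

Condition on the true location of the prize voucher.
If it is in locker 1 (prior 1/6): the attendant opened locker 1, so this case is ruled out; weight (1/6)·0 = 0.
If it is in any of lockers 2, 3, 4, 5, and 6 (prior 1/6 each): locker 1 is the lowest-numbered option available, probability 1; weight (1/6)·1 = 1/6 each.
The weights sum to 5/6.
So P(the prize voucher in locker 3 | the attendant opened locker 1) = (1/6) / (5/6) = 1/5.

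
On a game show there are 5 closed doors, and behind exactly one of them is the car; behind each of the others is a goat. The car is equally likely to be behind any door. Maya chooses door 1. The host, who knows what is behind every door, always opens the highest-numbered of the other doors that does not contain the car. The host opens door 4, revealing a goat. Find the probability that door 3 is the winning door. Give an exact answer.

Condition on the true location of the car.
If it is behind any of doors 1, 2, and 3 (prior 1/5 each): the host would have opened door 5 instead, probability 0; weight (1/5)·0 = 0 each.
If it is behind door 4 (prior 1/5): the host opened door 4, so this case is ruled out; weight (1/5)·0 = 0.
If it is behind door 5 (prior 1/5): door 4 is the highest-numbered option available, probability 1; weight (1/5)·1 = 1/5.
The weights sum to 1/5.
So P(the car behind door 3 | the host opened door 4) = 0 / (1/5) = 0.

0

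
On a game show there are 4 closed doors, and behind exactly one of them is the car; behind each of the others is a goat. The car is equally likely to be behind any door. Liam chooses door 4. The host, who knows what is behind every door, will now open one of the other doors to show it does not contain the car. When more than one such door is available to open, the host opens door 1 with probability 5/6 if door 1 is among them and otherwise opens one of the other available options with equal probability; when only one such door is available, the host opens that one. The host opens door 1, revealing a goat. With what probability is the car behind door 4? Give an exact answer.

Consider each possible location of the car in turn.
If it is behind door 1 (prior 1/4): the host opened door 1, so this case is ruled out; weight (1/4)·0 = 0.
If it is behind any of doors 2, 3, and 4 (prior 1/4 each): door 1 is available, opened with probability 5/6; weight (1/4)·(5/6) = 5/24 each.
The weights sum to 5/8.
So P(the car behind door 4 | the host opened door 1) = (5/24) / (5/8) = 1/3.

1/3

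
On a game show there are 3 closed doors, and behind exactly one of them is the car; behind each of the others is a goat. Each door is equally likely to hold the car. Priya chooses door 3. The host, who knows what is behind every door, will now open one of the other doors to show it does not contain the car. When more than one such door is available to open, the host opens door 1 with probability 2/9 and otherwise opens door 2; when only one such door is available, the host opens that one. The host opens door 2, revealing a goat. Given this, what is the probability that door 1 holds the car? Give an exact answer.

Condition on the true location of the car.
If it is behind door 1 (prior 1/3): only door 2 is available, probability 1; weight (1/3)·1 = 1/3.
If it is behind door 2 (prior 1/3): the host opened door 2, so this case is ruled out; weight (1/3)·0 = 0.
If it is behind door 3 (prior 1/3): door 1 is available but not opened, probability 7/9; weight (1/3)·(7/9) = 7/27.
The weights sum to 16/27.
So P(the car behind door 1 | the host opened door 2) = (1/3) / (16/27) = 9/16.

9/16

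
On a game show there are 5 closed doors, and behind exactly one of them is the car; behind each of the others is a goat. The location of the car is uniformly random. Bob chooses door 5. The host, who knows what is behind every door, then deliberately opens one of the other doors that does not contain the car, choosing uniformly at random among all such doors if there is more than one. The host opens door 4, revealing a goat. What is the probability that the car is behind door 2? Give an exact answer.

Condition on the true location of the car.
If it is behind any of doors 1, 2, and 3 (prior 1/5 each): the host has 3 equally likely choices, so probability 1/3; weight (1/5)·(1/3) = 1/15 each.
If it is behind door 4 (prior 1/5): the host opened door 4, so this case is ruled out; weight (1/5)·0 = 0.
If it is behind door 5 (prior 1/5): the host has 4 equally likely choices, so probability 1/4; weight (1/5)·(1/4) = 1/20.
The weights sum to 1/4.
So P(the car behind door 2 | the host opened door 4) = (1/15) / (1/4) = 4/15.

4/15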